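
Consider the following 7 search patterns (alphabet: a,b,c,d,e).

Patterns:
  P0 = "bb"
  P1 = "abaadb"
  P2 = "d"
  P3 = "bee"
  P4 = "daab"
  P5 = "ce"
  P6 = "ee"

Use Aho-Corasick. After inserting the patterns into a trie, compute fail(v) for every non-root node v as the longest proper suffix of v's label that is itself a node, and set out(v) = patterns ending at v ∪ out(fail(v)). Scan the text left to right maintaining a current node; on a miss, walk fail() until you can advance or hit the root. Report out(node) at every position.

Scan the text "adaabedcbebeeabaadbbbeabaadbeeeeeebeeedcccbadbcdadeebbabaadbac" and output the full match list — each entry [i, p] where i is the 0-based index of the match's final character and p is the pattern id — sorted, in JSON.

Build automaton:
Trie nodes:
  n0 'ε': a→3 b→1 c→15 d→9 e→17
  n1 'b': b→2 e→10
  n2 'bb': ·  [P0 ends]
  n3 'a': b→4
  n4 'ab': a→5
  n5 'aba': a→6
  n6 'abaa': d→7
  n7 'abaad': b→8
  n8 'abaadb': ·  [P1 ends]
  n9 'd': a→12  [P2 ends]
  n10 'be': e→11
  n11 'bee': ·  [P3 ends]
  n12 'da': a→13
  n13 'daa': b→14
  n14 'daab': ·  [P4 ends]
  n15 'c': e→16
  n16 'ce': ·  [P5 ends]
  n17 'e': e→18
  n18 'ee': ·  [P6 ends]

Failure links (BFS by depth):
  n1('b'): parent n0 fail=0; on 'b' 0 → fail=0;  out ∅∪∅=∅
  n3('a'): parent n0 fail=0; on 'a' 0 → fail=0;  out ∅∪∅=∅
  n9('d'): parent n0 fail=0; on 'd' 0 → fail=0;  out {2}∪∅={2}
  n15('c'): parent n0 fail=0; on 'c' 0 → fail=0;  out ∅∪∅=∅
  n17('e'): parent n0 fail=0; on 'e' 0 → fail=0;  out ∅∪∅=∅
  n2('bb'): parent n1 fail=0; on 'b' 0 → fail=1;  out {0}∪∅={0}
  n4('ab'): parent n3 fail=0; on 'b' 0 → fail=1;  out ∅∪∅=∅
  n10('be'): parent n1 fail=0; on 'e' 0 → fail=17;  out ∅∪∅=∅
  n12('da'): parent n9 fail=0; on 'a' 0 → fail=3;  out ∅∪∅=∅
  n16('ce'): parent n15 fail=0; on 'e' 0 → fail=17;  out {5}∪∅={5}
  n18('ee'): parent n17 fail=0; on 'e' 0 → fail=17;  out {6}∪∅={6}
  n5('aba'): parent n4 fail=1; on 'a' 1→0 → fail=3;  out ∅∪∅=∅
  n11('bee'): parent n10 fail=17; on 'e' 17 → fail=18;  out {3}∪{6}={3,6}
  n13('daa'): parent n12 fail=3; on 'a' 3→0 → fail=3;  out ∅∪∅=∅
  n6('abaa'): parent n5 fail=3; on 'a' 3→0 → fail=3;  out ∅∪∅=∅
  n14('daab'): parent n13 fail=3; on 'b' 3 → fail=4;  out {4}∪∅={4}
  n7('abaad'): parent n6 fail=3; on 'd' 3→0 → fail=9;  out ∅∪{2}={2}
  n8('abaadb'): parent n7 fail=9; on 'b' 9→0 → fail=1;  out {1}∪∅={1}

Text stream:
i=0 'a': node 0→3
i=1 'd': node 3→9 (fail-walked)  emit P2@[1:1]
i=2 'a': node 9→12
i=3 'a': node 12→13
i=4 'b': node 13→14  emit P4@[1:4]
i=5 'e': node 14→10 (fail-walked)
i=6 'd': node 10→9 (fail-walked)  emit P2@[6:6]
i=7 'c': node 9→15 (fail-walked)
i=8 'b': node 15→1 (fail-walked)
i=9 'e': node 1→10
i=10 'b': node 10→1 (fail-walked)
i=11 'e': node 1→10
i=12 'e': node 10→11  emit P3@[10:12],P6@[11:12]
i=13 'a': node 11→3 (fail-walked)
i=14 'b': node 3→4
i=15 'a': node 4→5
i=16 'a': node 5→6
i=17 'd': node 6→7  emit P2@[17:17]
i=18 'b': node 7→8  emit P1@[13:18]
i=19 'b': node 8→2 (fail-walked)  emit P0@[18:19]
i=20 'b': node 2→2 (fail-walked)  emit P0@[19:20]
i=21 'e': node 2→10 (fail-walked)
i=22 'a': node 10→3 (fail-walked)
i=23 'b': node 3→4
i=24 'a': node 4→5
i=25 'a': node 5→6
i=26 'd': node 6→7  emit P2@[26:26]
i=27 'b': node 7→8  emit P1@[22:27]
i=28 'e': node 8→10 (fail-walked)
i=29 'e': node 10→11  emit P3@[27:29],P6@[28:29]
i=30 'e': node 11→18 (fail-walked)  emit P6@[29:30]
i=31 'e': node 18→18 (fail-walked)  emit P6@[30:31]
i=32 'e': node 18→18 (fail-walked)  emit P6@[31:32]
i=33 'e': node 18→18 (fail-walked)  emit P6@[32:33]
i=34 'b': node 18→1 (fail-walked)
i=35 'e': node 1→10
i=36 'e': node 10→11  emit P3@[34:36],P6@[35:36]
i=37 'e': node 11→18 (fail-walked)  emit P6@[36:37]
i=38 'd': node 18→9 (fail-walked)  emit P2@[38:38]
i=39 'c': node 9→15 (fail-walked)
i=40 'c': node 15→15 (fail-walked)
i=41 'c': node 15→15 (fail-walked)
i=42 'b': node 15→1 (fail-walked)
i=43 'a': node 1→3 (fail-walked)
i=44 'd': node 3→9 (fail-walked)  emit P2@[44:44]
i=45 'b': node 9→1 (fail-walked)
i=46 'c': node 1→15 (fail-walked)
i=47 'd': node 15→9 (fail-walked)  emit P2@[47:47]
i=48 'a': node 9→12
i=49 'd': node 12→9 (fail-walked)  emit P2@[49:49]
i=50 'e': node 9→17 (fail-walked)
i=51 'e': node 17→18  emit P6@[50:51]
i=52 'b': node 18→1 (fail-walked)
i=53 'b': node 1→2  emit P0@[52:53]
i=54 'a': node 2→3 (fail-walked)
i=55 'b': node 3→4
i=56 'a': node 4→5
i=57 'a': node 5→6
i=58 'd': node 6→7  emit P2@[58:58]
i=59 'b': node 7→8  emit P1@[54:59]
i=60 'a': node 8→3 (fail-walked)
i=61 'c': node 3→15 (fail-walked)

All matches (sorted): [[1,2],[4,4],[6,2],[12,3],[12,6],[17,2],[18,1],[19,0],[20,0],[26,2],[27,1],[29,3],[29,6],[30,6],[31,6],[32,6],[33,6],[36,3],[36,6],[37,6],[38,2],[44,2],[47,2],[49,2],[51,6],[53,0],[58,2],[59,1]]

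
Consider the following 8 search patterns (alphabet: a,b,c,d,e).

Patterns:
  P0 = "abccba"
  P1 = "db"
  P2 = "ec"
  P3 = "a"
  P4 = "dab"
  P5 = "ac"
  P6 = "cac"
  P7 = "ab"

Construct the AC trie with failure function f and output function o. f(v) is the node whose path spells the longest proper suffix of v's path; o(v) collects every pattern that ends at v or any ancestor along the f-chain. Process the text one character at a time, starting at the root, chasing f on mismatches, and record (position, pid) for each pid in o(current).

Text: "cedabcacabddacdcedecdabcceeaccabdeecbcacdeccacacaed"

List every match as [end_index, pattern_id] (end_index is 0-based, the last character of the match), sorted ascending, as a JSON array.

Build:
Trie nodes:
  0='ε' goto a→1 c→14 d→7 e→9
  1='a' goto b→2 c→13  ←P3
  2='ab' goto c→3  ←P7
  3='abc' goto c→4
  4='abcc' goto b→5
  5='abccb' goto a→6
  6='abccba' goto ·  ←P0
  7='d' goto a→11 b→8
  8='db' goto ·  ←P1
  9='e' goto c→10
  10='ec' goto ·  ←P2
  11='da' goto b→12
  12='dab' goto ·  ←P4
  13='ac' goto ·  ←P5
  14='c' goto a→15
  15='ca' goto c→16
  16='cac' goto ·  ←P6

BFS fail/out derivation:
  n1('a'): parent n0 fail=0; on 'a' 0 → fail=0;  out {3}∪∅={3}
  n7('d'): parent n0 fail=0; on 'd' 0 → fail=0;  out ∅∪∅=∅
  n9('e'): parent n0 fail=0; on 'e' 0 → fail=0;  out ∅∪∅=∅
  n14('c'): parent n0 fail=0; on 'c' 0 → fail=0;  out ∅∪∅=∅
  n2('ab'): parent n1 fail=0; on 'b' 0 → fail=0;  out {7}∪∅={7}
  n8('db'): parent n7 fail=0; on 'b' 0 → fail=0;  out {1}∪∅={1}
  n10('ec'): parent n9 fail=0; on 'c' 0 → fail=14;  out {2}∪∅={2}
  n11('da'): parent n7 fail=0; on 'a' 0 → fail=1;  out ∅∪{3}={3}
  n13('ac'): parent n1 fail=0; on 'c' 0 → fail=14;  out {5}∪∅={5}
  n15('ca'): parent n14 fail=0; on 'a' 0 → fail=1;  out ∅∪{3}={3}
  n3('abc'): parent n2 fail=0; on 'c' 0 → fail=14;  out ∅∪∅=∅
  n12('dab'): parent n11 fail=1; on 'b' 1 → fail=2;  out {4}∪{7}={4,7}
  n16('cac'): parent n15 fail=1; on 'c' 1 → fail=13;  out {6}∪{5}={5,6}
  n4('abcc'): parent n3 fail=14; on 'c' 14→0 → fail=14;  out ∅∪∅=∅
  n5('abccb'): parent n4 fail=14; on 'b' 14→0 → fail=0;  out ∅∪∅=∅
  n6('abccba'): parent n5 fail=0; on 'a' 0 → fail=1;  out {0}∪{3}={0,3}

Scan:
pos 0 'c': at 14
pos 1 'e': at 9 ·f
pos 2 'd': at 7 ·f
pos 3 'a': at 11  → match P3@[3:3]
pos 4 'b': at 12  → match P4@[2:4],P7@[3:4]
pos 5 'c': at 3 ·f
pos 6 'a': at 15 ·f  → match P3@[6:6]
pos 7 'c': at 16  → match P5@[6:7],P6@[5:7]
pos 8 'a': at 15 ·f  → match P3@[8:8]
pos 9 'b': at 2 ·f  → match P7@[8:9]
pos 10 'd': at 7 ·f
pos 11 'd': at 7 ·f
pos 12 'a': at 11  → match P3@[12:12]
pos 13 'c': at 13 ·f  → match P5@[12:13]
pos 14 'd': at 7 ·f
pos 15 'c': at 14 ·f
pos 16 'e': at 9 ·f
pos 17 'd': at 7 ·f
pos 18 'e': at 9 ·f
pos 19 'c': at 10  → match P2@[18:19]
pos 20 'd': at 7 ·f
pos 21 'a': at 11  → match P3@[21:21]
pos 22 'b': at 12  → match P4@[20:22],P7@[21:22]
pos 23 'c': at 3 ·f
pos 24 'c': at 4
pos 25 'e': at 9 ·f
pos 26 'e': at 9 ·f
pos 27 'a': at 1 ·f  → match P3@[27:27]
pos 28 'c': at 13  → match P5@[27:28]
pos 29 'c': at 14 ·f
pos 30 'a': at 15  → match P3@[30:30]
pos 31 'b': at 2 ·f  → match P7@[30:31]
pos 32 'd': at 7 ·f
pos 33 'e': at 9 ·f
pos 34 'e': at 9 ·f
pos 35 'c': at 10  → match P2@[34:35]
pos 36 'b': at 0 ·f
pos 37 'c': at 14
pos 38 'a': at 15  → match P3@[38:38]
pos 39 'c': at 16  → match P5@[38:39],P6@[37:39]
pos 40 'd': at 7 ·f
pos 41 'e': at 9 ·f
pos 42 'c': at 10  → match P2@[41:42]
pos 43 'c': at 14 ·f
pos 44 'a': at 15  → match P3@[44:44]
pos 45 'c': at 16  → match P5@[44:45],P6@[43:45]
pos 46 'a': at 15 ·f  → match P3@[46:46]
pos 47 'c': at 16  → match P5@[46:47],P6@[45:47]
pos 48 'a': at 15 ·f  → match P3@[48:48]
pos 49 'e': at 9 ·f
pos 50 'd': at 7 ·f

All matches (sorted): [[3,3],[4,4],[4,7],[6,3],[7,5],[7,6],[8,3],[9,7],[12,3],[13,5],[19,2],[21,3],[22,4],[22,7],[27,3],[28,5],[30,3],[31,7],[35,2],[38,3],[39,5],[39,6],[42,2],[44,3],[45,5],[45,6],[46,3],[47,5],[47,6],[48,3]]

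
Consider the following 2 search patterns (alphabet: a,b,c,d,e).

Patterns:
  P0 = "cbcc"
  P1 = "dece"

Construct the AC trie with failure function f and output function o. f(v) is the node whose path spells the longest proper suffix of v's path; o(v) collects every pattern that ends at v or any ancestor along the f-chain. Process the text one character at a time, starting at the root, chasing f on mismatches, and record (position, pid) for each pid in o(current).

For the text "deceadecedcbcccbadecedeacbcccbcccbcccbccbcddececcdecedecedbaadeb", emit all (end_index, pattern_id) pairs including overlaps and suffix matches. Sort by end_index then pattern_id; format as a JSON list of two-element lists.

Build:
Trie (insert patterns):
  n0 'ε': c→1 d→5
  n1 'c': b→2
  n2 'cb': c→3
  n3 'cbc': c→4
  n4 'cbcc': ·  [P0 ends]
  n5 'd': e→6
  n6 'de': c→7
  n7 'dec': e→8
  n8 'dece': ·  [P1 ends]

Failure links (BFS by depth):
  n1('c'): parent n0 fail=0; on 'c' 0 → fail=0;  out ∅∪∅=∅
  n5('d'): parent n0 fail=0; on 'd' 0 → fail=0;  out ∅∪∅=∅
  n2('cb'): parent n1 fail=0; on 'b' 0 → fail=0;  out ∅∪∅=∅
  n6('de'): parent n5 fail=0; on 'e' 0 → fail=0;  out ∅∪∅=∅
  n3('cbc'): parent n2 fail=0; on 'c' 0 → fail=1;  out ∅∪∅=∅
  n7('dec'): parent n6 fail=0; on 'c' 0 → fail=1;  out ∅∪∅=∅
  n4('cbcc'): parent n3 fail=1; on 'c' 1→0 → fail=1;  out {0}∪∅={0}
  n8('dece'): parent n7 fail=1; on 'e' 1→0 → fail=0;  out {1}∪∅={1}

Scan:
i=0 'd': node 0→5
i=1 'e': node 5→6
i=2 'c': node 6→7
i=3 'e': node 7→8  → match P1@[0:3]
i=4 'a': node 8→0 (via fail)
i=5 'd': node 0→5
i=6 'e': node 5→6
i=7 'c': node 6→7
i=8 'e': node 7→8  → match P1@[5:8]
i=9 'd': node 8→5 (via fail)
i=10 'c': node 5→1 (via fail)
i=11 'b': node 1→2
i=12 'c': node 2→3
i=13 'c': node 3→4  → match P0@[10:13]
i=14 'c': node 4→1 (via fail)
i=15 'b': node 1→2
i=16 'a': node 2→0 (via fail)
i=17 'd': node 0→5
i=18 'e': node 5→6
i=19 'c': node 6→7
i=20 'e': node 7→8  → match P1@[17:20]
i=21 'd': node 8→5 (via fail)
i=22 'e': node 5→6
i=23 'a': node 6→0 (via fail)
i=24 'c': node 0→1
i=25 'b': node 1→2
i=26 'c': node 2→3
i=27 'c': node 3→4  → match P0@[24:27]
i=28 'c': node 4→1 (via fail)
i=29 'b': node 1→2
i=30 'c': node 2→3
i=31 'c': node 3→4  → match P0@[28:31]
i=32 'c': node 4→1 (via fail)
i=33 'b': node 1→2
i=34 'c': node 2→3
i=35 'c': node 3→4  → match P0@[32:35]
i=36 'c': node 4→1 (via fail)
i=37 'b': node 1→2
i=38 'c': node 2→3
i=39 'c': node 3→4  → match P0@[36:39]
i=40 'b': node 4→2 (via fail)
i=41 'c': node 2→3
i=42 'd': node 3→5 (via fail)
i=43 'd': node 5→5 (via fail)
i=44 'e': node 5→6
i=45 'c': node 6→7
i=46 'e': node 7→8  → match P1@[43:46]
i=47 'c': node 8→1 (via fail)
i=48 'c': node 1→1 (via fail)
i=49 'd': node 1→5 (via fail)
i=50 'e': node 5→6
i=51 'c': node 6→7
i=52 'e': node 7→8  → match P1@[49:52]
i=53 'd': node 8→5 (via fail)
i=54 'e': node 5→6
i=55 'c': node 6→7
i=56 'e': node 7→8  → match P1@[53:56]
i=57 'd': node 8→5 (via fail)
i=58 'b': node 5→0 (via fail)
i=59 'a': node 0→0
i=60 'a': node 0→0
i=61 'd': node 0→5
i=62 'e': node 5→6
i=63 'b': node 6→0 (via fail)

Result: [[3,1],[8,1],[13,0],[20,1],[27,0],[31,0],[35,0],[39,0],[46,1],[52,1],[56,1]]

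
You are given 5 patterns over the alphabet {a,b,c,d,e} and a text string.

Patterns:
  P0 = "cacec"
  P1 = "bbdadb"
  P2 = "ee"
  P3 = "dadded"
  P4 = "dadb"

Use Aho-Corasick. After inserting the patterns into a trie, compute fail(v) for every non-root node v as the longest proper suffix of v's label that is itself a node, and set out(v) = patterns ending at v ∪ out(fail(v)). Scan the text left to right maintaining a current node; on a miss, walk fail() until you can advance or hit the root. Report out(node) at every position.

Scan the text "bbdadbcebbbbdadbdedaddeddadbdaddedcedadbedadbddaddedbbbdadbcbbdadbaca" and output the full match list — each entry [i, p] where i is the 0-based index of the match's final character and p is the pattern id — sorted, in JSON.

Build automaton:
Trie (insert patterns):
  0='ε' goto b→6 c→1 d→14 e→12
  1='c' goto a→2
  2='ca' goto c→3
  3='cac' goto e→4
  4='cace' goto c→5
  5='cacec' goto ·  [P0 ends]
  6='b' goto b→7
  7='bb' goto d→8
  8='bbd' goto a→9
  9='bbda' goto d→10
  10='bbdad' goto b→11
  11='bbdadb' goto ·  [P1 ends]
  12='e' goto e→13
  13='ee' goto ·  [P2 ends]
  14='d' goto a→15
  15='da' goto d→16
  16='dad' goto b→20 d→17
  17='dadd' goto e→18
  18='dadde' goto d→19
  19='dadded' goto ·  [P3 ends]
  20='dadb' goto ·  [P4 ends]

Failure links (BFS by depth):
  fail(1) 'c': from fail(0)=0 chase 'c': 0 ⇒ 0;  out=∅∪out(0)=∅
  fail(6) 'b': from fail(0)=0 chase 'b': 0 ⇒ 0;  out=∅∪out(0)=∅
  fail(12) 'e': from fail(0)=0 chase 'e': 0 ⇒ 0;  out=∅∪out(0)=∅
  fail(14) 'd': from fail(0)=0 chase 'd': 0 ⇒ 0;  out=∅∪out(0)=∅
  fail(2) 'ca': from fail(1)=0 chase 'a': 0 ⇒ 0;  out=∅∪out(0)=∅
  fail(7) 'bb': from fail(6)=0 chase 'b': 0 ⇒ 6;  out=∅∪out(6)=∅
  fail(13) 'ee': from fail(12)=0 chase 'e': 0 ⇒ 12;  out={2}∪out(12)={2}
  fail(15) 'da': from fail(14)=0 chase 'a': 0 ⇒ 0;  out=∅∪out(0)=∅
  fail(3) 'cac': from fail(2)=0 chase 'c': 0 ⇒ 1;  out=∅∪out(1)=∅
  fail(8) 'bbd': from fail(7)=6 chase 'd': 6→0 ⇒ 14;  out=∅∪out(14)=∅
  fail(16) 'dad': from fail(15)=0 chase 'd': 0 ⇒ 14;  out=∅∪out(14)=∅
  fail(4) 'cace': from fail(3)=1 chase 'e': 1→0 ⇒ 12;  out=∅∪out(12)=∅
  fail(9) 'bbda': from fail(8)=14 chase 'a': 14 ⇒ 15;  out=∅∪out(15)=∅
  fail(17) 'dadd': from fail(16)=14 chase 'd': 14→0 ⇒ 14;  out=∅∪out(14)=∅
  fail(20) 'dadb': from fail(16)=14 chase 'b': 14→0 ⇒ 6;  out={4}∪out(6)={4}
  fail(5) 'cacec': from fail(4)=12 chase 'c': 12→0 ⇒ 1;  out={0}∪out(1)={0}
  fail(10) 'bbdad': from fail(9)=15 chase 'd': 15 ⇒ 16;  out=∅∪out(16)=∅
  fail(18) 'dadde': from fail(17)=14 chase 'e': 14→0 ⇒ 12;  out=∅∪out(12)=∅
  fail(11) 'bbdadb': from fail(10)=16 chase 'b': 16 ⇒ 20;  out={1}∪out(20)={1,4}
  fail(19) 'dadded': from fail(18)=12 chase 'd': 12→0 ⇒ 14;  out={3}∪out(14)={3}

Run:
pos 0 'b': at 6
pos 1 'b': at 7
pos 2 'd': at 8
pos 3 'a': at 9
pos 4 'd': at 10
pos 5 'b': at 11  ** P1@[0:5],P4@[2:5]
pos 6 'c': at 1 (via fail)
pos 7 'e': at 12 (via fail)
pos 8 'b': at 6 (via fail)
pos 9 'b': at 7
pos 10 'b': at 7 (via fail)
pos 11 'b': at 7 (via fail)
pos 12 'd': at 8
pos 13 'a': at 9
pos 14 'd': at 10
pos 15 'b': at 11  ** P1@[10:15],P4@[12:15]
pos 16 'd': at 14 (via fail)
pos 17 'e': at 12 (via fail)
pos 18 'd': at 14 (via fail)
pos 19 'a': at 15
pos 20 'd': at 16
pos 21 'd': at 17
pos 22 'e': at 18
pos 23 'd': at 19  ** P3@[18:23]
pos 24 'd': at 14 (via fail)
pos 25 'a': at 15
pos 26 'd': at 16
pos 27 'b': at 20  ** P4@[24:27]
pos 28 'd': at 14 (via fail)
pos 29 'a': at 15
pos 30 'd': at 16
pos 31 'd': at 17
pos 32 'e': at 18
pos 33 'd': at 19  ** P3@[28:33]
pos 34 'c': at 1 (via fail)
pos 35 'e': at 12 (via fail)
pos 36 'd': at 14 (via fail)
pos 37 'a': at 15
pos 38 'd': at 16
pos 39 'b': at 20  ** P4@[36:39]
pos 40 'e': at 12 (via fail)
pos 41 'd': at 14 (via fail)
pos 42 'a': at 15
pos 43 'd': at 16
pos 44 'b': at 20  ** P4@[41:44]
pos 45 'd': at 14 (via fail)
pos 46 'd': at 14 (via fail)
pos 47 'a': at 15
pos 48 'd': at 16
pos 49 'd': at 17
pos 50 'e': at 18
pos 51 'd': at 19  ** P3@[46:51]
pos 52 'b': at 6 (via fail)
pos 53 'b': at 7
pos 54 'b': at 7 (via fail)
pos 55 'd': at 8
pos 56 'a': at 9
pos 57 'd': at 10
pos 58 'b': at 11  ** P1@[53:58],P4@[55:58]
pos 59 'c': at 1 (via fail)
pos 60 'b': at 6 (via fail)
pos 61 'b': at 7
pos 62 'd': at 8
pos 63 'a': at 9
pos 64 'd': at 10
pos 65 'b': at 11  ** P1@[60:65],P4@[62:65]
pos 66 'a': at 0 (via fail)
pos 67 'c': at 1
pos 68 'a': at 2

All matches (sorted): [[5,1],[5,4],[15,1],[15,4],[23,3],[27,4],[33,3],[39,4],[44,4],[51,3],[58,1],[58,4],[65,1],[65,4]]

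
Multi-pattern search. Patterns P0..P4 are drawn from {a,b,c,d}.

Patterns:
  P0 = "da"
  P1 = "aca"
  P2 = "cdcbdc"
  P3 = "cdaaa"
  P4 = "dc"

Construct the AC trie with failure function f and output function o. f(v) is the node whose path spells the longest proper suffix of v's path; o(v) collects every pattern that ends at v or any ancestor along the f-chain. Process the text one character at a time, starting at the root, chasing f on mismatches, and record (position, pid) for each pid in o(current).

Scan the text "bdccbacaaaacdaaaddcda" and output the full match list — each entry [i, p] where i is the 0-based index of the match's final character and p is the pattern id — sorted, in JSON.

Construct AC machine:
Trie nodes:
  n0 'ε': a→3 c→6 d→1
  n1 'd': a→2 c→15
  n2 'da': ·  ←P0
  n3 'a': c→4
  n4 'ac': a→5
  n5 'aca': ·  ←P1
  n6 'c': d→7
  n7 'cd': a→12 c→8
  n8 'cdc': b→9
  n9 'cdcb': d→10
  n10 'cdcbd': c→11
  n11 'cdcbdc': ·  ←P2
  n12 'cda': a→13
  n13 'cdaa': a→14
  n14 'cdaaa': ·  ←P3
  n15 'dc': ·  ←P4

BFS fail/out derivation:
  n1('d'): parent n0 fail=0; on 'd' 0 → fail=0;  out ∅∪∅=∅
  n3('a'): parent n0 fail=0; on 'a' 0 → fail=0;  out ∅∪∅=∅
  n6('c'): parent n0 fail=0; on 'c' 0 → fail=0;  out ∅∪∅=∅
  n2('da'): parent n1 fail=0; on 'a' 0 → fail=3;  out {0}∪∅={0}
  n4('ac'): parent n3 fail=0; on 'c' 0 → fail=6;  out ∅∪∅=∅
  n7('cd'): parent n6 fail=0; on 'd' 0 → fail=1;  out ∅∪∅=∅
  n15('dc'): parent n1 fail=0; on 'c' 0 → fail=6;  out {4}∪∅={4}
  n5('aca'): parent n4 fail=6; on 'a' 6→0 → fail=3;  out {1}∪∅={1}
  n8('cdc'): parent n7 fail=1; on 'c' 1 → fail=15;  out ∅∪{4}={4}
  n12('cda'): parent n7 fail=1; on 'a' 1 → fail=2;  out ∅∪{0}={0}
  n9('cdcb'): parent n8 fail=15; on 'b' 15→6→0 → fail=0;  out ∅∪∅=∅
  n13('cdaa'): parent n12 fail=2; on 'a' 2→3→0 → fail=3;  out ∅∪∅=∅
  n10('cdcbd'): parent n9 fail=0; on 'd' 0 → fail=1;  out ∅∪∅=∅
  n14('cdaaa'): parent n13 fail=3; on 'a' 3→0 → fail=3;  out {3}∪∅={3}
  n11('cdcbdc'): parent n10 fail=1; on 'c' 1 → fail=15;  out {2}∪{4}={2,4}

Text stream:
i=0 'b': node 0→0
i=1 'd': node 0→1
i=2 'c': node 1→15  ** P4@[1:2]
i=3 'c': node 15→6 (fail-walked)
i=4 'b': node 6→0 (fail-walked)
i=5 'a': node 0→3
i=6 'c': node 3→4
i=7 'a': node 4→5  ** P1@[5:7]
i=8 'a': node 5→3 (fail-walked)
i=9 'a': node 3→3 (fail-walked)
i=10 'a': node 3→3 (fail-walked)
i=11 'c': node 3→4
i=12 'd': node 4→7 (fail-walked)
i=13 'a': node 7→12  ** P0@[12:13]
i=14 'a': node 12→13
i=15 'a': node 13→14  ** P3@[11:15]
i=16 'd': node 14→1 (fail-walked)
i=17 'd': node 1→1 (fail-walked)
i=18 'c': node 1→15  ** P4@[17:18]
i=19 'd': node 15→7 (fail-walked)
i=20 'a': node 7→12  ** P0@[19:20]

Result: [[2,4],[7,1],[13,0],[15,3],[18,4],[20,0]]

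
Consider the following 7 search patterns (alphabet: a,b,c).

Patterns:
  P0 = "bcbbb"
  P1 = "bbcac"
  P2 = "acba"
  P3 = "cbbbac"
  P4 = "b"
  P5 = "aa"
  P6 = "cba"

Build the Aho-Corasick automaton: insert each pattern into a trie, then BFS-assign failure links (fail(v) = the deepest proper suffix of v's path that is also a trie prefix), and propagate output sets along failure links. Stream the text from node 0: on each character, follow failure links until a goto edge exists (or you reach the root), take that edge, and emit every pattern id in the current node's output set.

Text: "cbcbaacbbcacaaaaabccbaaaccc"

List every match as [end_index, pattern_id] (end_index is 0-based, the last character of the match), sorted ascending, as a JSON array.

Build:
Trie nodes:
  0='ε' goto a→10 b→1 c→14
  1='b' goto b→6 c→2  [P4 ends]
  2='bc' goto b→3
  3='bcb' goto b→4
  4='bcbb' goto b→5
  5='bcbbb' goto ·  [P0 ends]
  6='bb' goto c→7
  7='bbc' goto a→8
  8='bbca' goto c→9
  9='bbcac' goto ·  [P1 ends]
  10='a' goto a→20 c→11
  11='ac' goto b→12
  12='acb' goto a→13
  13='acba' goto ·  [P2 ends]
  14='c' goto b→15
  15='cb' goto a→21 b→16
  16='cbb' goto b→17
  17='cbbb' goto a→18
  18='cbbba' goto c→19
  19='cbbbac' goto ·  [P3 ends]
  20='aa' goto ·  [P5 ends]
  21='cba' goto ·  [P6 ends]

BFS fail/out derivation:
  fail(1) 'b': from fail(0)=0 chase 'b': 0 ⇒ 0;  out={4}∪out(0)={4}
  fail(10) 'a': from fail(0)=0 chase 'a': 0 ⇒ 0;  out=∅∪out(0)=∅
  fail(14) 'c': from fail(0)=0 chase 'c': 0 ⇒ 0;  out=∅∪out(0)=∅
  fail(2) 'bc': from fail(1)=0 chase 'c': 0 ⇒ 14;  out=∅∪out(14)=∅
  fail(6) 'bb': from fail(1)=0 chase 'b': 0 ⇒ 1;  out=∅∪out(1)={4}
  fail(11) 'ac': from fail(10)=0 chase 'c': 0 ⇒ 14;  out=∅∪out(14)=∅
  fail(15) 'cb': from fail(14)=0 chase 'b': 0 ⇒ 1;  out=∅∪out(1)={4}
  fail(20) 'aa': from fail(10)=0 chase 'a': 0 ⇒ 10;  out={5}∪out(10)={5}
  fail(3) 'bcb': from fail(2)=14 chase 'b': 14 ⇒ 15;  out=∅∪out(15)={4}
  fail(7) 'bbc': from fail(6)=1 chase 'c': 1 ⇒ 2;  out=∅∪out(2)=∅
  fail(12) 'acb': from fail(11)=14 chase 'b': 14 ⇒ 15;  out=∅∪out(15)={4}
  fail(16) 'cbb': from fail(15)=1 chase 'b': 1 ⇒ 6;  out=∅∪out(6)={4}
  fail(21) 'cba': from fail(15)=1 chase 'a': 1→0 ⇒ 10;  out={6}∪out(10)={6}
  fail(4) 'bcbb': from fail(3)=15 chase 'b': 15 ⇒ 16;  out=∅∪out(16)={4}
  fail(8) 'bbca': from fail(7)=2 chase 'a': 2→14→0 ⇒ 10;  out=∅∪out(10)=∅
  fail(13) 'acba': from fail(12)=15 chase 'a': 15 ⇒ 21;  out={2}∪out(21)={2,6}
  fail(17) 'cbbb': from fail(16)=6 chase 'b': 6→1 ⇒ 6;  out=∅∪out(6)={4}
  fail(5) 'bcbbb': from fail(4)=16 chase 'b': 16 ⇒ 17;  out={0}∪out(17)={0,4}
  fail(9) 'bbcac': from fail(8)=10 chase 'c': 10 ⇒ 11;  out={1}∪out(11)={1}
  fail(18) 'cbbba': from fail(17)=6 chase 'a': 6→1→0 ⇒ 10;  out=∅∪out(10)=∅
  fail(19) 'cbbbac': from fail(18)=10 chase 'c': 10 ⇒ 11;  out={3}∪out(11)={3}

Scan:
pos 0 'c': at 14
pos 1 'b': at 15  ** P4@[1:1]
pos 2 'c': at 2 (fail-walked)
pos 3 'b': at 3  ** P4@[3:3]
pos 4 'a': at 21 (fail-walked)  ** P6@[2:4]
pos 5 'a': at 20 (fail-walked)  ** P5@[4:5]
pos 6 'c': at 11 (fail-walked)
pos 7 'b': at 12  ** P4@[7:7]
pos 8 'b': at 16 (fail-walked)  ** P4@[8:8]
pos 9 'c': at 7 (fail-walked)
pos 10 'a': at 8
pos 11 'c': at 9  ** P1@[7:11]
pos 12 'a': at 10 (fail-walked)
pos 13 'a': at 20  ** P5@[12:13]
pos 14 'a': at 20 (fail-walked)  ** P5@[13:14]
pos 15 'a': at 20 (fail-walked)  ** P5@[14:15]
pos 16 'a': at 20 (fail-walked)  ** P5@[15:16]
pos 17 'b': at 1 (fail-walked)  ** P4@[17:17]
pos 18 'c': at 2
pos 19 'c': at 14 (fail-walked)
pos 20 'b': at 15  ** P4@[20:20]
pos 21 'a': at 21  ** P6@[19:21]
pos 22 'a': at 20 (fail-walked)  ** P5@[21:22]
pos 23 'a': at 20 (fail-walked)  ** P5@[22:23]
pos 24 'c': at 11 (fail-walked)
pos 25 'c': at 14 (fail-walked)
pos 26 'c': at 14 (fail-walked)

Result: [[1,4],[3,4],[4,6],[5,5],[7,4],[8,4],[11,1],[13,5],[14,5],[15,5],[16,5],[17,4],[20,4],[21,6],[22,5],[23,5]]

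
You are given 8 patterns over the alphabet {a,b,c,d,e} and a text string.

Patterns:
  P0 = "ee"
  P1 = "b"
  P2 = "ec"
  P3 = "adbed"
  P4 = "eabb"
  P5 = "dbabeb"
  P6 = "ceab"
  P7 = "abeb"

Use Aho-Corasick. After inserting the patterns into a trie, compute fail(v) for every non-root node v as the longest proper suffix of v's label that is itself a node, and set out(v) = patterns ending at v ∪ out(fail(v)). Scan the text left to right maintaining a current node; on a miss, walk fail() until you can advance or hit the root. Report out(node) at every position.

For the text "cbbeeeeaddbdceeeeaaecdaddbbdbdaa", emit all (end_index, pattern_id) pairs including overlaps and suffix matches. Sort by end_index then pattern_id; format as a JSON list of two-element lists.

Build automaton:
Trie (insert patterns):
  0='ε' goto a→5 b→3 c→19 d→13 e→1
  1='e' goto a→10 c→4 e→2
  2='ee' goto ·  ←P0
  3='b' goto ·  ←P1
  4='ec' goto ·  ←P2
  5='a' goto b→23 d→6
  6='ad' goto b→7
  7='adb' goto e→8
  8='adbe' goto d→9
  9='adbed' goto ·  ←P3
  10='ea' goto b→11
  11='eab' goto b→12
  12='eabb' goto ·  ←P4
  13='d' goto b→14
  14='db' goto a→15
  15='dba' goto b→16
  16='dbab' goto e→17
  17='dbabe' goto b→18
  18='dbabeb' goto ·  ←P5
  19='c' goto e→20
  20='ce' goto a→21
  21='cea' goto b→22
  22='ceab' goto ·  ←P6
  23='ab' goto e→24
  24='abe' goto b→25
  25='abeb' goto ·  ←P7

BFS fail/out derivation:
  fail(1) 'e': from fail(0)=0 chase 'e': 0 ⇒ 0;  out=∅∪out(0)=∅
  fail(3) 'b': from fail(0)=0 chase 'b': 0 ⇒ 0;  out={1}∪out(0)={1}
  fail(5) 'a': from fail(0)=0 chase 'a': 0 ⇒ 0;  out=∅∪out(0)=∅
  fail(13) 'd': from fail(0)=0 chase 'd': 0 ⇒ 0;  out=∅∪out(0)=∅
  fail(19) 'c': from fail(0)=0 chase 'c': 0 ⇒ 0;  out=∅∪out(0)=∅
  fail(2) 'ee': from fail(1)=0 chase 'e': 0 ⇒ 1;  out={0}∪out(1)={0}
  fail(4) 'ec': from fail(1)=0 chase 'c': 0 ⇒ 19;  out={2}∪out(19)={2}
  fail(6) 'ad': from fail(5)=0 chase 'd': 0 ⇒ 13;  out=∅∪out(13)=∅
  fail(10) 'ea': from fail(1)=0 chase 'a': 0 ⇒ 5;  out=∅∪out(5)=∅
  fail(14) 'db': from fail(13)=0 chase 'b': 0 ⇒ 3;  out=∅∪out(3)={1}
  fail(20) 'ce': from fail(19)=0 chase 'e': 0 ⇒ 1;  out=∅∪out(1)=∅
  fail(23) 'ab': from fail(5)=0 chase 'b': 0 ⇒ 3;  out=∅∪out(3)={1}
  fail(7) 'adb': from fail(6)=13 chase 'b': 13 ⇒ 14;  out=∅∪out(14)={1}
  fail(11) 'eab': from fail(10)=5 chase 'b': 5 ⇒ 23;  out=∅∪out(23)={1}
  fail(15) 'dba': from fail(14)=3 chase 'a': 3→0 ⇒ 5;  out=∅∪out(5)=∅
  fail(21) 'cea': from fail(20)=1 chase 'a': 1 ⇒ 10;  out=∅∪out(10)=∅
  fail(24) 'abe': from fail(23)=3 chase 'e': 3→0 ⇒ 1;  out=∅∪out(1)=∅
  fail(8) 'adbe': from fail(7)=14 chase 'e': 14→3→0 ⇒ 1;  out=∅∪out(1)=∅
  fail(12) 'eabb': from fail(11)=23 chase 'b': 23→3→0 ⇒ 3;  out={4}∪out(3)={1,4}
  fail(16) 'dbab': from fail(15)=5 chase 'b': 5 ⇒ 23;  out=∅∪out(23)={1}
  fail(22) 'ceab': from fail(21)=10 chase 'b': 10 ⇒ 11;  out={6}∪out(11)={1,6}
  fail(25) 'abeb': from fail(24)=1 chase 'b': 1→0 ⇒ 3;  out={7}∪out(3)={1,7}
  fail(9) 'adbed': from fail(8)=1 chase 'd': 1→0 ⇒ 13;  out={3}∪out(13)={3}
  fail(17) 'dbabe': from fail(16)=23 chase 'e': 23 ⇒ 24;  out=∅∪out(24)=∅
  fail(18) 'dbabeb': from fail(17)=24 chase 'b': 24 ⇒ 25;  out={5}∪out(25)={1,5,7}

Text stream:
pos 0 'c': at 19
pos 1 'b': at 3 ·f  → match P1@[1:1]
pos 2 'b': at 3 ·f  → match P1@[2:2]
pos 3 'e': at 1 ·f
pos 4 'e': at 2  → match P0@[3:4]
pos 5 'e': at 2 ·f  → match P0@[4:5]
pos 6 'e': at 2 ·f  → match P0@[5:6]
pos 7 'a': at 10 ·f
pos 8 'd': at 6 ·f
pos 9 'd': at 13 ·f
pos 10 'b': at 14  → match P1@[10:10]
pos 11 'd': at 13 ·f
pos 12 'c': at 19 ·f
pos 13 'e': at 20
pos 14 'e': at 2 ·f  → match P0@[13:14]
pos 15 'e': at 2 ·f  → match P0@[14:15]
pos 16 'e': at 2 ·f  → match P0@[15:16]
pos 17 'a': at 10 ·f
pos 18 'a': at 5 ·f
pos 19 'e': at 1 ·f
pos 20 'c': at 4  → match P2@[19:20]
pos 21 'd': at 13 ·f
pos 22 'a': at 5 ·f
pos 23 'd': at 6
pos 24 'd': at 13 ·f
pos 25 'b': at 14  → match P1@[25:25]
pos 26 'b': at 3 ·f  → match P1@[26:26]
pos 27 'd': at 13 ·f
pos 28 'b': at 14  → match P1@[28:28]
pos 29 'd': at 13 ·f
pos 30 'a': at 5 ·f
pos 31 'a': at 5 ·f

Result: [[1,1],[2,1],[4,0],[5,0],[6,0],[10,1],[14,0],[15,0],[16,0],[20,2],[25,1],[26,1],[28,1]]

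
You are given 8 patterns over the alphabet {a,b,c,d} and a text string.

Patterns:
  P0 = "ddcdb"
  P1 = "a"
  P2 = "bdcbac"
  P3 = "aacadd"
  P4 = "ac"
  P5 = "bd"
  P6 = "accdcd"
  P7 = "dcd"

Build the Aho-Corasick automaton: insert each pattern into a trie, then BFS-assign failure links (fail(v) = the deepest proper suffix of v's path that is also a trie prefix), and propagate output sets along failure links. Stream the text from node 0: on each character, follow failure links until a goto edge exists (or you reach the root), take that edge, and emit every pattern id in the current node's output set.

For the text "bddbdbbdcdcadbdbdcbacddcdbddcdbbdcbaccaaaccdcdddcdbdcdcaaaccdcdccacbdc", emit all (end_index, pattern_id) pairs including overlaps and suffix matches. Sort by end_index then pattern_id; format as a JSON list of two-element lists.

Build:
Trie nodes:
  n0 'ε': a→6 b→7 d→1
  n1 'd': c→23 d→2
  n2 'dd': c→3
  n3 'ddc': d→4
  n4 'ddcd': b→5
  n5 'ddcdb': ·  ←P0
  n6 'a': a→13 c→18  ←P1
  n7 'b': d→8
  n8 'bd': c→9  ←P5
  n9 'bdc': b→10
  n10 'bdcb': a→11
  n11 'bdcba': c→12
  n12 'bdcbac': ·  ←P2
  n13 'aa': c→14
  n14 'aac': a→15
  n15 'aaca': d→16
  n16 'aacad': d→17
  n17 'aacadd': ·  ←P3
  n18 'ac': c→19  ←P4
  n19 'acc': d→20
  n20 'accd': c→21
  n21 'accdc': d→22
  n22 'accdcd': ·  ←P6
  n23 'dc': d→24
  n24 'dcd': ·  ←P7

BFS fail/out derivation:
  n1('d'): parent n0 fail=0; on 'd' 0 → fail=0;  out ∅∪∅=∅
  n6('a'): parent n0 fail=0; on 'a' 0 → fail=0;  out {1}∪∅={1}
  n7('b'): parent n0 fail=0; on 'b' 0 → fail=0;  out ∅∪∅=∅
  n2('dd'): parent n1 fail=0; on 'd' 0 → fail=1;  out ∅∪∅=∅
  n8('bd'): parent n7 fail=0; on 'd' 0 → fail=1;  out {5}∪∅={5}
  n13('aa'): parent n6 fail=0; on 'a' 0 → fail=6;  out ∅∪{1}={1}
  n18('ac'): parent n6 fail=0; on 'c' 0 → fail=0;  out {4}∪∅={4}
  n23('dc'): parent n1 fail=0; on 'c' 0 → fail=0;  out ∅∪∅=∅
  n3('ddc'): parent n2 fail=1; on 'c' 1 → fail=23;  out ∅∪∅=∅
  n9('bdc'): parent n8 fail=1; on 'c' 1 → fail=23;  out ∅∪∅=∅
  n14('aac'): parent n13 fail=6; on 'c' 6 → fail=18;  out ∅∪{4}={4}
  n19('acc'): parent n18 fail=0; on 'c' 0 → fail=0;  out ∅∪∅=∅
  n24('dcd'): parent n23 fail=0; on 'd' 0 → fail=1;  out {7}∪∅={7}
  n4('ddcd'): parent n3 fail=23; on 'd' 23 → fail=24;  out ∅∪{7}={7}
  n10('bdcb'): parent n9 fail=23; on 'b' 23→0 → fail=7;  out ∅∪∅=∅
  n15('aaca'): parent n14 fail=18; on 'a' 18→0 → fail=6;  out ∅∪{1}={1}
  n20('accd'): parent n19 fail=0; on 'd' 0 → fail=1;  out ∅∪∅=∅
  n5('ddcdb'): parent n4 fail=24; on 'b' 24→1→0 → fail=7;  out {0}∪∅={0}
  n11('bdcba'): parent n10 fail=7; on 'a' 7→0 → fail=6;  out ∅∪{1}={1}
  n16('aacad'): parent n15 fail=6; on 'd' 6→0 → fail=1;  out ∅∪∅=∅
  n21('accdc'): parent n20 fail=1; on 'c' 1 → fail=23;  out ∅∪∅=∅
  n12('bdcbac'): parent n11 fail=6; on 'c' 6 → fail=18;  out {2}∪{4}={2,4}
  n17('aacadd'): parent n16 fail=1; on 'd' 1 → fail=2;  out {3}∪∅={3}
  n22('accdcd'): parent n21 fail=23; on 'd' 23 → fail=24;  out {6}∪{7}={6,7}

Scan:
[0] read 'b'  n0⇒n7
[1] read 'd'  n7⇒n8  emit P5@[0:1]
[2] read 'd'  n8⇒n2 ·f
[3] read 'b'  n2⇒n7 ·f
[4] read 'd'  n7⇒n8  emit P5@[3:4]
[5] read 'b'  n8⇒n7 ·f
[6] read 'b'  n7⇒n7 ·f
[7] read 'd'  n7⇒n8  emit P5@[6:7]
[8] read 'c'  n8⇒n9
[9] read 'd'  n9⇒n24 ·f  emit P7@[7:9]
[10] read 'c'  n24⇒n23 ·f
[11] read 'a'  n23⇒n6 ·f  emit P1@[11:11]
[12] read 'd'  n6⇒n1 ·f
[13] read 'b'  n1⇒n7 ·f
[14] read 'd'  n7⇒n8  emit P5@[13:14]
[15] read 'b'  n8⇒n7 ·f
[16] read 'd'  n7⇒n8  emit P5@[15:16]
[17] read 'c'  n8⇒n9
[18] read 'b'  n9⇒n10
[19] read 'a'  n10⇒n11  emit P1@[19:19]
[20] read 'c'  n11⇒n12  emit P2@[15:20],P4@[19:20]
[21] read 'd'  n12⇒n1 ·f
[22] read 'd'  n1⇒n2
[23] read 'c'  n2⇒n3
[24] read 'd'  n3⇒n4  emit P7@[22:24]
[25] read 'b'  n4⇒n5  emit P0@[21:25]
[26] read 'd'  n5⇒n8 ·f  emit P5@[25:26]
[27] read 'd'  n8⇒n2 ·f
[28] read 'c'  n2⇒n3
[29] read 'd'  n3⇒n4  emit P7@[27:29]
[30] read 'b'  n4⇒n5  emit P0@[26:30]
[31] read 'b'  n5⇒n7 ·f
[32] read 'd'  n7⇒n8  emit P5@[31:32]
[33] read 'c'  n8⇒n9
[34] read 'b'  n9⇒n10
[35] read 'a'  n10⇒n11  emit P1@[35:35]
[36] read 'c'  n11⇒n12  emit P2@[31:36],P4@[35:36]
[37] read 'c'  n12⇒n19 ·f
[38] read 'a'  n19⇒n6 ·f  emit P1@[38:38]
[39] read 'a'  n6⇒n13  emit P1@[39:39]
[40] read 'a'  n13⇒n13 ·f  emit P1@[40:40]
[41] read 'c'  n13⇒n14  emit P4@[40:41]
[42] read 'c'  n14⇒n19 ·f
[43] read 'd'  n19⇒n20
[44] read 'c'  n20⇒n21
[45] read 'd'  n21⇒n22  emit P6@[40:45],P7@[43:45]
[46] read 'd'  n22⇒n2 ·f
[47] read 'd'  n2⇒n2 ·f
[48] read 'c'  n2⇒n3
[49] read 'd'  n3⇒n4  emit P7@[47:49]
[50] read 'b'  n4⇒n5  emit P0@[46:50]
[51] read 'd'  n5⇒n8 ·f  emit P5@[50:51]
[52] read 'c'  n8⇒n9
[53] read 'd'  n9⇒n24 ·f  emit P7@[51:53]
[54] read 'c'  n24⇒n23 ·f
[55] read 'a'  n23⇒n6 ·f  emit P1@[55:55]
[56] read 'a'  n6⇒n13  emit P1@[56:56]
[57] read 'a'  n13⇒n13 ·f  emit P1@[57:57]
[58] read 'c'  n13⇒n14  emit P4@[57:58]
[59] read 'c'  n14⇒n19 ·f
[60] read 'd'  n19⇒n20
[61] read 'c'  n20⇒n21
[62] read 'd'  n21⇒n22  emit P6@[57:62],P7@[60:62]
[63] read 'c'  n22⇒n23 ·f
[64] read 'c'  n23⇒n0 ·f
[65] read 'a'  n0⇒n6  emit P1@[65:65]
[66] read 'c'  n6⇒n18  emit P4@[65:66]
[67] read 'b'  n18⇒n7 ·f
[68] read 'd'  n7⇒n8  emit P5@[67:68]
[69] read 'c'  n8⇒n9

Matches: [[1,5],[4,5],[7,5],[9,7],[11,1],[14,5],[16,5],[19,1],[20,2],[20,4],[24,7],[25,0],[26,5],[29,7],[30,0],[32,5],[35,1],[36,2],[36,4],[38,1],[39,1],[40,1],[41,4],[45,6],[45,7],[49,7],[50,0],[51,5],[53,7],[55,1],[56,1],[57,1],[58,4],[62,6],[62,7],[65,1],[66,4],[68,5]]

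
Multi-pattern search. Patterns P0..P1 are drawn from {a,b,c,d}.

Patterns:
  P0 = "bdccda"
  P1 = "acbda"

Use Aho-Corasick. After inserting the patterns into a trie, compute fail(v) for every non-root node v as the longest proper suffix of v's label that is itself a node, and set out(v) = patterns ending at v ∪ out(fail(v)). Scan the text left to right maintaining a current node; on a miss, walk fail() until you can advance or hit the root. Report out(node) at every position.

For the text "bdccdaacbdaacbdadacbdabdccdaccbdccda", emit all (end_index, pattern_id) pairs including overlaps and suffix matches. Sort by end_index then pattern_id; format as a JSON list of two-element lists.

Build:
Trie nodes:
  n0 'ε': a→7 b→1
  n1 'b': d→2
  n2 'bd': c→3
  n3 'bdc': c→4
  n4 'bdcc': d→5
  n5 'bdccd': a→6
  n6 'bdccda': ·  [P0 ends]
  n7 'a': c→8
  n8 'ac': b→9
  n9 'acb': d→10
  n10 'acbd': a→11
  n11 'acbda': ·  [P1 ends]

BFS fail/out derivation:
  fail(1) 'b': from fail(0)=0 chase 'b': 0 ⇒ 0;  out=∅∪out(0)=∅
  fail(7) 'a': from fail(0)=0 chase 'a': 0 ⇒ 0;  out=∅∪out(0)=∅
  fail(2) 'bd': from fail(1)=0 chase 'd': 0 ⇒ 0;  out=∅∪out(0)=∅
  fail(8) 'ac': from fail(7)=0 chase 'c': 0 ⇒ 0;  out=∅∪out(0)=∅
  fail(3) 'bdc': from fail(2)=0 chase 'c': 0 ⇒ 0;  out=∅∪out(0)=∅
  fail(9) 'acb': from fail(8)=0 chase 'b': 0 ⇒ 1;  out=∅∪out(1)=∅
  fail(4) 'bdcc': from fail(3)=0 chase 'c': 0 ⇒ 0;  out=∅∪out(0)=∅
  fail(10) 'acbd': from fail(9)=1 chase 'd': 1 ⇒ 2;  out=∅∪out(2)=∅
  fail(5) 'bdccd': from fail(4)=0 chase 'd': 0 ⇒ 0;  out=∅∪out(0)=∅
  fail(11) 'acbda': from fail(10)=2 chase 'a': 2→0 ⇒ 7;  out={1}∪out(7)={1}
  fail(6) 'bdccda': from fail(5)=0 chase 'a': 0 ⇒ 7;  out={0}∪out(7)={0}

Run:
[0] read 'b'  n0⇒n1
[1] read 'd'  n1⇒n2
[2] read 'c'  n2⇒n3
[3] read 'c'  n3⇒n4
[4] read 'd'  n4⇒n5
[5] read 'a'  n5⇒n6  ** P0@[0:5]
[6] read 'a'  n6⇒n7 (via fail)
[7] read 'c'  n7⇒n8
[8] read 'b'  n8⇒n9
[9] read 'd'  n9⇒n10
[10] read 'a'  n10⇒n11  ** P1@[6:10]
[11] read 'a'  n11⇒n7 (via fail)
[12] read 'c'  n7⇒n8
[13] read 'b'  n8⇒n9
[14] read 'd'  n9⇒n10
[15] read 'a'  n10⇒n11  ** P1@[11:15]
[16] read 'd'  n11⇒n0 (via fail)
[17] read 'a'  n0⇒n7
[18] read 'c'  n7⇒n8
[19] read 'b'  n8⇒n9
[20] read 'd'  n9⇒n10
[21] read 'a'  n10⇒n11  ** P1@[17:21]
[22] read 'b'  n11⇒n1 (via fail)
[23] read 'd'  n1⇒n2
[24] read 'c'  n2⇒n3
[25] read 'c'  n3⇒n4
[26] read 'd'  n4⇒n5
[27] read 'a'  n5⇒n6  ** P0@[22:27]
[28] read 'c'  n6⇒n8 (via fail)
[29] read 'c'  n8⇒n0 (via fail)
[30] read 'b'  n0⇒n1
[31] read 'd'  n1⇒n2
[32] read 'c'  n2⇒n3
[33] read 'c'  n3⇒n4
[34] read 'd'  n4⇒n5
[35] read 'a'  n5⇒n6  ** P0@[30:35]

Result: [[5,0],[10,1],[15,1],[21,1],[27,0],[35,0]]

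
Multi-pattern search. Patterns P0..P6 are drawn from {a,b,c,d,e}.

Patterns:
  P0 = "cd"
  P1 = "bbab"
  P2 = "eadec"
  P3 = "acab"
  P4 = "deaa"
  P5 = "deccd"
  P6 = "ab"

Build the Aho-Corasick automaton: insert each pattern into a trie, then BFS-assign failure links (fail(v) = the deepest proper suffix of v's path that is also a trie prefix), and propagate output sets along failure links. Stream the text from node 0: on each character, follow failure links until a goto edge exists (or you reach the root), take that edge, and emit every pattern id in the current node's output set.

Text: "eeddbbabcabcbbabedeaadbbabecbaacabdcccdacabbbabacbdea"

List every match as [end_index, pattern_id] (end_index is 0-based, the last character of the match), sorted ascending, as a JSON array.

Build:
Trie (insert patterns):
  n0 'ε': a→12 b→3 c→1 d→16 e→7
  n1 'c': d→2
  n2 'cd': ·  [P0 ends]
  n3 'b': b→4
  n4 'bb': a→5
  n5 'bba': b→6
  n6 'bbab': ·  [P1 ends]
  n7 'e': a→8
  n8 'ea': d→9
  n9 'ead': e→10
  n10 'eade': c→11
  n11 'eadec': ·  [P2 ends]
  n12 'a': b→23 c→13
  n13 'ac': a→14
  n14 'aca': b→15
  n15 'acab': ·  [P3 ends]
  n16 'd': e→17
  n17 'de': a→18 c→20
  n18 'dea': a→19
  n19 'deaa': ·  [P4 ends]
  n20 'dec': c→21
  n21 'decc': d→22
  n22 'deccd': ·  [P5 ends]
  n23 'ab': ·  [P6 ends]

Failure links (BFS by depth):
  n1('c'): parent n0 fail=0; on 'c' 0 → fail=0;  out ∅∪∅=∅
  n3('b'): parent n0 fail=0; on 'b' 0 → fail=0;  out ∅∪∅=∅
  n7('e'): parent n0 fail=0; on 'e' 0 → fail=0;  out ∅∪∅=∅
  n12('a'): parent n0 fail=0; on 'a' 0 → fail=0;  out ∅∪∅=∅
  n16('d'): parent n0 fail=0; on 'd' 0 → fail=0;  out ∅∪∅=∅
  n2('cd'): parent n1 fail=0; on 'd' 0 → fail=16;  out {0}∪∅={0}
  n4('bb'): parent n3 fail=0; on 'b' 0 → fail=3;  out ∅∪∅=∅
  n8('ea'): parent n7 fail=0; on 'a' 0 → fail=12;  out ∅∪∅=∅
  n13('ac'): parent n12 fail=0; on 'c' 0 → fail=1;  out ∅∪∅=∅
  n17('de'): parent n16 fail=0; on 'e' 0 → fail=7;  out ∅∪∅=∅
  n23('ab'): parent n12 fail=0; on 'b' 0 → fail=3;  out {6}∪∅={6}
  n5('bba'): parent n4 fail=3; on 'a' 3→0 → fail=12;  out ∅∪∅=∅
  n9('ead'): parent n8 fail=12; on 'd' 12→0 → fail=16;  out ∅∪∅=∅
  n14('aca'): parent n13 fail=1; on 'a' 1→0 → fail=12;  out ∅∪∅=∅
  n18('dea'): parent n17 fail=7; on 'a' 7 → fail=8;  out ∅∪∅=∅
  n20('dec'): parent n17 fail=7; on 'c' 7→0 → fail=1;  out ∅∪∅=∅
  n6('bbab'): parent n5 fail=12; on 'b' 12 → fail=23;  out {1}∪{6}={1,6}
  n10('eade'): parent n9 fail=16; on 'e' 16 → fail=17;  out ∅∪∅=∅
  n15('acab'): parent n14 fail=12; on 'b' 12 → fail=23;  out {3}∪{6}={3,6}
  n19('deaa'): parent n18 fail=8; on 'a' 8→12→0 → fail=12;  out {4}∪∅={4}
  n21('decc'): parent n20 fail=1; on 'c' 1→0 → fail=1;  out ∅∪∅=∅
  n11('eadec'): parent n10 fail=17; on 'c' 17 → fail=20;  out {2}∪∅={2}
  n22('deccd'): parent n21 fail=1; on 'd' 1 → fail=2;  out {5}∪{0}={0,5}

Scan:
i=0 'e': node 0→7
i=1 'e': node 7→7 (fail-walked)
i=2 'd': node 7→16 (fail-walked)
i=3 'd': node 16→16 (fail-walked)
i=4 'b': node 16→3 (fail-walked)
i=5 'b': node 3→4
i=6 'a': node 4→5
i=7 'b': node 5→6  → match P1@[4:7],P6@[6:7]
i=8 'c': node 6→1 (fail-walked)
i=9 'a': node 1→12 (fail-walked)
i=10 'b': node 12→23  → match P6@[9:10]
i=11 'c': node 23→1 (fail-walked)
i=12 'b': node 1→3 (fail-walked)
i=13 'b': node 3→4
i=14 'a': node 4→5
i=15 'b': node 5→6  → match P1@[12:15],P6@[14:15]
i=16 'e': node 6→7 (fail-walked)
i=17 'd': node 7→16 (fail-walked)
i=18 'e': node 16→17
i=19 'a': node 17→18
i=20 'a': node 18→19  → match P4@[17:20]
i=21 'd': node 19→16 (fail-walked)
i=22 'b': node 16→3 (fail-walked)
i=23 'b': node 3→4
i=24 'a': node 4→5
i=25 'b': node 5→6  → match P1@[22:25],P6@[24:25]
i=26 'e': node 6→7 (fail-walked)
i=27 'c': node 7→1 (fail-walked)
i=28 'b': node 1→3 (fail-walked)
i=29 'a': node 3→12 (fail-walked)
i=30 'a': node 12→12 (fail-walked)
i=31 'c': node 12→13
i=32 'a': node 13→14
i=33 'b': node 14→15  → match P3@[30:33],P6@[32:33]
i=34 'd': node 15→16 (fail-walked)
i=35 'c': node 16→1 (fail-walked)
i=36 'c': node 1→1 (fail-walked)
i=37 'c': node 1→1 (fail-walked)
i=38 'd': node 1→2  → match P0@[37:38]
i=39 'a': node 2→12 (fail-walked)
i=40 'c': node 12→13
i=41 'a': node 13→14
i=42 'b': node 14→15  → match P3@[39:42],P6@[41:42]
i=43 'b': node 15→4 (fail-walked)
i=44 'b': node 4→4 (fail-walked)
i=45 'a': node 4→5
i=46 'b': node 5→6  → match P1@[43:46],P6@[45:46]
i=47 'a': node 6→12 (fail-walked)
i=48 'c': node 12→13
i=49 'b': node 13→3 (fail-walked)
i=50 'd': node 3→16 (fail-walked)
i=51 'e': node 16→17
i=52 'a': node 17→18

Result: [[7,1],[7,6],[10,6],[15,1],[15,6],[20,4],[25,1],[25,6],[33,3],[33,6],[38,0],[42,3],[42,6],[46,1],[46,6]]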